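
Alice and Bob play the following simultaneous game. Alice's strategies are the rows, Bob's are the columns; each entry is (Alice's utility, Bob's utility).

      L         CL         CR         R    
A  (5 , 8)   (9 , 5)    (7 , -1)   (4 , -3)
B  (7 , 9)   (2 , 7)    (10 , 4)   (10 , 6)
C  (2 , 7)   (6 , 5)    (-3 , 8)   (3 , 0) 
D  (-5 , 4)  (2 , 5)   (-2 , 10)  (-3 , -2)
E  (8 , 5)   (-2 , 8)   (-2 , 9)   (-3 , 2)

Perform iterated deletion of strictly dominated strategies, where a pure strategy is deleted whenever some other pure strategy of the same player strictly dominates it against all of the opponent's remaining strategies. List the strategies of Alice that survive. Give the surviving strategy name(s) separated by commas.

A, B, E

For Alice, A strictly dominates C on the remaining columns (L: 5>2, CL: 9>6, CR: 7>-3, R: 4>3); eliminate C.
For Alice, A strictly dominates D on the remaining columns (L: 5>-5, CL: 9>2, CR: 7>-2, R: 4>-3); eliminate D.
Bob's strategy R is strictly dominated by L (A: 8>-3, B: 9>6, E: 5>2) and is removed.
Among the remaining strategies, none is strictly dominated by another pure strategy of the same player, so the elimination stops.
Surviving strategies — Alice: {A, B, E}; Bob: {L, CL, CR}.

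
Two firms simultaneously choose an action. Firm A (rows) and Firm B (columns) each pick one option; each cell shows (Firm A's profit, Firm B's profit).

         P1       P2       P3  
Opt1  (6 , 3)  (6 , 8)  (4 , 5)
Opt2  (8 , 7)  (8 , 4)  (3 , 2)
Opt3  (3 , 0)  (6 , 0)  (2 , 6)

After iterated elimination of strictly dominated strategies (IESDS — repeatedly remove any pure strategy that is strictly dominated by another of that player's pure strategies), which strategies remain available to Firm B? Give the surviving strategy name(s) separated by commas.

P1

For Firm A, Opt2 strictly dominates Opt3 on the remaining columns (P1: 8>3, P2: 8>6, P3: 3>2); eliminate Opt3.
Column P3 is eliminated: P2 beats it against every remaining row (Opt1: 8>5, Opt2: 4>2).
For Firm A, Opt2 strictly dominates Opt1 on the remaining columns (P1: 8>6, P2: 8>6); eliminate Opt1.
For Firm B, P1 strictly dominates P2 on the remaining rows (Opt2: 7>4); eliminate P2.
Among the remaining strategies, none is strictly dominated by another pure strategy of the same player, so the elimination stops.
Surviving strategies — Firm A: {Opt2}; Firm B: {P1}.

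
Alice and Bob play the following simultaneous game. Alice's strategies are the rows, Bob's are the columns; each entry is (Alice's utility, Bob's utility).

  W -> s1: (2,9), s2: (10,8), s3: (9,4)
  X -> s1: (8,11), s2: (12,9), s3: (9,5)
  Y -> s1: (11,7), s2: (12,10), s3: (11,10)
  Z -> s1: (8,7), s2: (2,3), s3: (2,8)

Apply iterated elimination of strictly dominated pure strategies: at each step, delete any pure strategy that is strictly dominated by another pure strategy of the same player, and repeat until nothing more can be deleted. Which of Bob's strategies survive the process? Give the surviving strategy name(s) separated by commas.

Row W is eliminated: Y beats it against every remaining column (s1: 11>2, s2: 12>10, s3: 11>9).
For Alice, Y strictly dominates Z on the remaining columns (s1: 11>8, s2: 12>2, s3: 11>2); eliminate Z.
Among the remaining strategies, none is strictly dominated by another pure strategy of the same player, so the elimination stops.
Surviving strategies — Alice: {X, Y}; Bob: {s1, s2, s3}.

s1, s2, s3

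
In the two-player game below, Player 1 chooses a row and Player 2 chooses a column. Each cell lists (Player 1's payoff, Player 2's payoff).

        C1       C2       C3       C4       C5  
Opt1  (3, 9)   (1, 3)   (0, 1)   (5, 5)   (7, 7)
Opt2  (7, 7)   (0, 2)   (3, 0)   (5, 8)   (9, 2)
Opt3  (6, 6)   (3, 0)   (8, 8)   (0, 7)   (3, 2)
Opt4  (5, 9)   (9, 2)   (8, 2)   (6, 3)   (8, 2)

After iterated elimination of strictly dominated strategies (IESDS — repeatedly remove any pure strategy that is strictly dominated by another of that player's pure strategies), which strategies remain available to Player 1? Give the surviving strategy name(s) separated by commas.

Opt2, Opt3, Opt4

Row Opt1 is eliminated: Opt4 beats it against every remaining column (C1: 5>3, C2: 9>1, C3: 8>0, C4: 6>5, C5: 8>7).
For Player 2, C1 strictly dominates C2 on the remaining rows (Opt2: 7>2, Opt3: 6>0, Opt4: 9>2); eliminate C2.
Column C5 is eliminated: C1 beats it against every remaining row (Opt2: 7>2, Opt3: 6>2, Opt4: 9>2).
Among the remaining strategies, none is strictly dominated by another pure strategy of the same player, so the elimination stops.
Surviving strategies — Player 1: {Opt2, Opt3, Opt4}; Player 2: {C1, C3, C4}.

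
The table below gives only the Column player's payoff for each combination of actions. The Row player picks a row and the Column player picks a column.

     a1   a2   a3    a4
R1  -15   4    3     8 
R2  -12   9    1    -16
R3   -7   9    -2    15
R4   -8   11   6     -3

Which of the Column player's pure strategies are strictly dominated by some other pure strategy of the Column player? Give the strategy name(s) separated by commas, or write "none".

a2 strictly dominates a1 — R1: 4>-15, R2: 9>-12, R3: 9>-7, R4: 11>-8.
a2: no other strategy beats it everywhere (a1 at R1 (4>-15); a3 at R1 (4>3); a4 at R2 (9>-16)).
a2 strictly dominates a3 — R1: 4>3, R2: 9>1, R3: 9>-2, R4: 11>6.
Nothing dominates a4: a1 at R1 (8>-15); a2 at R1 (8>4); a3 at R1 (8>3).

a1, a3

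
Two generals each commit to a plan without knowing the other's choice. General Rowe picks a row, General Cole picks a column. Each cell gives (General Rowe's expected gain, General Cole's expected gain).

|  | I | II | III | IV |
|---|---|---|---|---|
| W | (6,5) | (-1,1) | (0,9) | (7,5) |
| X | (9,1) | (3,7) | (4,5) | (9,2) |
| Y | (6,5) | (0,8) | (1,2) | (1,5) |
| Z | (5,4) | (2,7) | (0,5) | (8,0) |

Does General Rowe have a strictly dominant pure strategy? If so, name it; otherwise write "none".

X

X vs W: I: 9>6, II: 3>-1, III: 4>0, IV: 9>7.
X vs Y: I: 9>6, II: 3>0, III: 4>1, IV: 9>1.
X vs Z: I: 9>5, II: 3>2, III: 4>0, IV: 9>8.
X strictly beats every other strategy against every opponent action, so it is strictly dominant.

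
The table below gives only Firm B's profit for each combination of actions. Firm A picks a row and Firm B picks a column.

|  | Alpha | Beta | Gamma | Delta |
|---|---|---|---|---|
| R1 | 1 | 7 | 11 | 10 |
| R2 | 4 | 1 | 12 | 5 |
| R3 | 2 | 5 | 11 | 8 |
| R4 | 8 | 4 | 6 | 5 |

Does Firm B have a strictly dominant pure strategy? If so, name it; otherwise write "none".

Alpha fails to dominate Beta at R1 (1<7).
Beta fails to dominate Alpha at R2 (1<4).
Gamma fails to dominate Alpha at R4 (6<8).
Delta fails to dominate Alpha at R4 (5<8).
No single strategy dominates all the others.

none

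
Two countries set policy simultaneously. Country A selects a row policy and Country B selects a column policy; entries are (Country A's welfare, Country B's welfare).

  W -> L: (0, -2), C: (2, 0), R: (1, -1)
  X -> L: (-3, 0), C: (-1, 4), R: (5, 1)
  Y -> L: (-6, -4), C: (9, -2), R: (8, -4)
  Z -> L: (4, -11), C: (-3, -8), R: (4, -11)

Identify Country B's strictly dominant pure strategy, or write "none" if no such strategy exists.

C vs L: W: 0>-2, X: 4>0, Y: -2>-4, Z: -8>-11.
C vs R: W: 0>-1, X: 4>1, Y: -2>-4, Z: -8>-11.
C strictly beats every other strategy against every opponent action, so it is strictly dominant.

C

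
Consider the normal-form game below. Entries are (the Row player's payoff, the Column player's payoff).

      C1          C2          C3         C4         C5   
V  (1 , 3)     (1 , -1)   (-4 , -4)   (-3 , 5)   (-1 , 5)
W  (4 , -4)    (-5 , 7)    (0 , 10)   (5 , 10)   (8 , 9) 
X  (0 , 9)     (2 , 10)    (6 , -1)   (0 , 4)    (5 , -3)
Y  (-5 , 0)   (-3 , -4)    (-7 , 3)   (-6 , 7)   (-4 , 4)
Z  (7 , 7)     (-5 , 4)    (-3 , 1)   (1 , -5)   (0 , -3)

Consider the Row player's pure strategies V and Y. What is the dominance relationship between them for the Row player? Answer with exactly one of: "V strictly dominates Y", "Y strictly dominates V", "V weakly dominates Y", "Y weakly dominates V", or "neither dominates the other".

V's payoffs vs Y's, by the Column player's action — C1: 1>-5, C2: 1>-3, C3: -4>-7, C4: -3>-6, C5: -1>-4.
V gives a strictly higher payoff against every action of the Column player, so V strictly dominates Y.

V strictly dominates Y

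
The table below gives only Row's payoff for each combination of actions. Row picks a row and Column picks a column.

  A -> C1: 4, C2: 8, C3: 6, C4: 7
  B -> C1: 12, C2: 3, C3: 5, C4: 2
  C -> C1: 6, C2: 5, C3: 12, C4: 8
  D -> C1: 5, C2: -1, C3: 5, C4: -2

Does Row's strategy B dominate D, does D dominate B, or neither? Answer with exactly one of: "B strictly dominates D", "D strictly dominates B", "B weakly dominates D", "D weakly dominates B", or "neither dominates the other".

Compare B to D across each choice by Column: C1: 12>5, C2: 3>-1, C3: 5=5, C4: 2>-2.
B is at least as good everywhere and strictly better somewhere (tied only at C3), so B weakly but not strictly dominates D.

B weakly dominates D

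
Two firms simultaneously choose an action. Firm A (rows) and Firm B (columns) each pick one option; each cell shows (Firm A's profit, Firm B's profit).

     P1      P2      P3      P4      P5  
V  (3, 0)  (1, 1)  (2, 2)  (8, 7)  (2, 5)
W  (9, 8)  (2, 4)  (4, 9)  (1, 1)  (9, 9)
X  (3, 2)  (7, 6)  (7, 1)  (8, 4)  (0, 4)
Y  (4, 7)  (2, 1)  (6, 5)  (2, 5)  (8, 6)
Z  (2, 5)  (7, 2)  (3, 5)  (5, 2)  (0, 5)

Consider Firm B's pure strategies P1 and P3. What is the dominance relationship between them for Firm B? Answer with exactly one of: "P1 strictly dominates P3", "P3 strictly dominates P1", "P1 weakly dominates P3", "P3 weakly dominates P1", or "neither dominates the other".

neither dominates the other

P1's payoffs vs P3's, by Firm A's action — V: 0<2, W: 8<9, X: 2>1, Y: 7>5, Z: 5=5.
P1 does better at X, Y but worse at V, W; neither strategy dominates the other.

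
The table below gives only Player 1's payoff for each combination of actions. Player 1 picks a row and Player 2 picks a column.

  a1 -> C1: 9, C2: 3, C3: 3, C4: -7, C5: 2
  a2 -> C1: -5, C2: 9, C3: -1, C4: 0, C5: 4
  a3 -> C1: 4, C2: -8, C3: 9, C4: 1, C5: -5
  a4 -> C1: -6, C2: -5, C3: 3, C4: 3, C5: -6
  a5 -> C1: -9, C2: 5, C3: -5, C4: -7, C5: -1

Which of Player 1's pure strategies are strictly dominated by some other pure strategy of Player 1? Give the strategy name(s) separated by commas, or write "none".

a1 is not dominated — it holds its own against a2 at C1 (9>-5); a3 at C1 (9>4); a4 at C1 (9>-6); a5 at C1 (9>-9).
a2 is not dominated — it holds its own against a1 at C2 (9>3); a3 at C2 (9>-8); a4 at C1 (-5>-6); a5 at C1 (-5>-9).
Nothing dominates a3: a1 at C3 (9>3); a2 at C1 (4>-5); a4 at C1 (4>-6); a5 at C1 (4>-9).
a4: no other strategy beats it everywhere (a1 at C3 (3=3); a2 at C3 (3>-1); a3 at C2 (-5>-8); a5 at C1 (-6>-9)).
a5: dominated, since a2 does at least as well everywhere (C1: -5>-9, C2: 9>5, C3: -1>-5, C4: 0>-7, C5: 4>-1).

a5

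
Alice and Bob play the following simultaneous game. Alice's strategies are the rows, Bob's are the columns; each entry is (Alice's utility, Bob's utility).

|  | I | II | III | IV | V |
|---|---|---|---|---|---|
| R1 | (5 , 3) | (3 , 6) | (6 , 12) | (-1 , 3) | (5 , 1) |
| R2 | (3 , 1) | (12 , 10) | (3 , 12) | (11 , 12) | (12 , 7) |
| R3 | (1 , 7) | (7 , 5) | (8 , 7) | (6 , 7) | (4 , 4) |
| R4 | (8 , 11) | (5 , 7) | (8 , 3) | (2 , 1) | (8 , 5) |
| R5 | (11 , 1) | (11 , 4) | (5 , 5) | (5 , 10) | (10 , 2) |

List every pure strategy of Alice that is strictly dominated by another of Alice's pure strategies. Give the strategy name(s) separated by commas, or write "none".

R1 is strictly dominated by R4 (I: 8>5, II: 5>3, III: 8>6, IV: 2>-1, V: 8>5).
R2: no other strategy beats it everywhere (R1 at II (12>3); R3 at I (3>1); R4 at II (12>5); R5 at II (12>11)).
R3 is not dominated — it holds its own against R1 at II (7>3); R2 at III (8>3); R4 at II (7>5); R5 at III (8>5).
R4: no other strategy beats it everywhere (R1 at I (8>5); R2 at I (8>3); R3 at I (8>1); R5 at III (8>5)).
Nothing dominates R5: R1 at I (11>5); R2 at I (11>3); R3 at I (11>1); R4 at I (11>8).

R1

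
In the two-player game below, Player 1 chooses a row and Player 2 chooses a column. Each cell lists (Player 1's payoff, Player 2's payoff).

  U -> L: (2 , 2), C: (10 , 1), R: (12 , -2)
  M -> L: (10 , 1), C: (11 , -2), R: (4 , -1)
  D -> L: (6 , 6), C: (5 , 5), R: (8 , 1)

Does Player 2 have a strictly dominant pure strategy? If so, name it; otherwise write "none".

L vs C: U: 2>1, M: 1>-2, D: 6>5.
L vs R: U: 2>-2, M: 1>-1, D: 6>1.
L strictly beats every other strategy against every opponent action, so it is strictly dominant.

L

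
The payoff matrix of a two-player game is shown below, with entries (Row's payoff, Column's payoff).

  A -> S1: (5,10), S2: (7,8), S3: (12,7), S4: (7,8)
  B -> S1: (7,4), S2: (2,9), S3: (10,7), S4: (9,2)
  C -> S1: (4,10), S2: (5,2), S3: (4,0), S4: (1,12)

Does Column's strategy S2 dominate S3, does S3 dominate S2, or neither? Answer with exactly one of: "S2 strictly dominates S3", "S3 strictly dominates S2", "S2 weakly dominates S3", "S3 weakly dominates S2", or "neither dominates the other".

S2 strictly dominates S3

Compare S2 to S3 across each opponent action: A: 8>7, B: 9>7, C: 2>0.
Every comparison favours S2, so S2 strictly dominates S3.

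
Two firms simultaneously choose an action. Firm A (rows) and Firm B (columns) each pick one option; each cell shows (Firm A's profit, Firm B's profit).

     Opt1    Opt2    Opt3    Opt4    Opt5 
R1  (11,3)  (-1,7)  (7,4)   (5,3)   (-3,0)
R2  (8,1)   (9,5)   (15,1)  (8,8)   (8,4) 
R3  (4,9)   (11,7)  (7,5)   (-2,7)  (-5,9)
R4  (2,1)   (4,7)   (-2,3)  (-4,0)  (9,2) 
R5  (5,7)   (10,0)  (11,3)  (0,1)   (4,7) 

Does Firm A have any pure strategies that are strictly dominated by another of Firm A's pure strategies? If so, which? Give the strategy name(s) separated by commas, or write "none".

none

Nothing dominates R1: R2 at Opt1 (11>8); R3 at Opt1 (11>4); R4 at Opt1 (11>2); R5 at Opt1 (11>5).
R2 is not dominated — it holds its own against R1 at Opt2 (9>-1); R3 at Opt1 (8>4); R4 at Opt1 (8>2); R5 at Opt1 (8>5).
Nothing dominates R3: R1 at Opt2 (11>-1); R2 at Opt2 (11>9); R4 at Opt1 (4>2); R5 at Opt2 (11>10).
Nothing dominates R4: R1 at Opt2 (4>-1); R2 at Opt5 (9>8); R3 at Opt5 (9>-5); R5 at Opt5 (9>4).
R5 is not dominated — it holds its own against R1 at Opt2 (10>-1); R2 at Opt2 (10>9); R3 at Opt1 (5>4); R4 at Opt1 (5>2).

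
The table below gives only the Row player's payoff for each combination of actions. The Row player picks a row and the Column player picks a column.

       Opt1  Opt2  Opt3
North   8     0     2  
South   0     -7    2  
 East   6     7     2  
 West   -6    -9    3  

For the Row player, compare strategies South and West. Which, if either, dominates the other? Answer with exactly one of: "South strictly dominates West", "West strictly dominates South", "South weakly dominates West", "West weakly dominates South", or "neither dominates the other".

Compare South to West across each choice by the Column player: Opt1: 0>-6, Opt2: -7>-9, Opt3: 2<3.
South does better at Opt1, Opt2 but worse at Opt3; neither strategy dominates the other.

neither dominates the other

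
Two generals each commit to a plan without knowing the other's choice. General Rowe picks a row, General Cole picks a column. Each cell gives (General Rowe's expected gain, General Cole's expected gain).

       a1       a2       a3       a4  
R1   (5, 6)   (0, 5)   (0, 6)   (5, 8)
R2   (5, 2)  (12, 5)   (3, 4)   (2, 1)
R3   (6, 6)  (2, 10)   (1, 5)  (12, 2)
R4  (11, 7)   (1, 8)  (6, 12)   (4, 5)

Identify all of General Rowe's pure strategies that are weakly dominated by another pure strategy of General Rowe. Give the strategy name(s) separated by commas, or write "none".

R1

R3 weakly dominates R1 — a1: 6>5, a2: 2>0, a3: 1>0, a4: 12>5.
R2: no other strategy beats it everywhere (R1 at a2 (12>0); R3 at a2 (12>2); R4 at a2 (12>1)).
R3 is not dominated — it holds its own against R1 at a1 (6>5); R2 at a1 (6>5); R4 at a2 (2>1).
R4: no other strategy beats it everywhere (R1 at a1 (11>5); R2 at a1 (11>5); R3 at a1 (11>6)).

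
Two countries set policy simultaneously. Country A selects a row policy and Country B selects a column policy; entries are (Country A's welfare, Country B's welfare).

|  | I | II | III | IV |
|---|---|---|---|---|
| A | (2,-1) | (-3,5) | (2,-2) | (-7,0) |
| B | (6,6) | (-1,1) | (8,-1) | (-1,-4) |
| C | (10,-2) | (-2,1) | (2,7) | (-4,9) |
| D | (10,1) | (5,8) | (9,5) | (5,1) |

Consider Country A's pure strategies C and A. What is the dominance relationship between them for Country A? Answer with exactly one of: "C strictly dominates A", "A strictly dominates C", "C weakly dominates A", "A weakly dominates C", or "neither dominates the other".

C weakly dominates A

C's payoffs vs A's, by Country B's action — I: 10>2, II: -2>-3, III: 2=2, IV: -4>-7.
C is at least as good everywhere and strictly better somewhere (tied only at III), so C weakly but not strictly dominates A.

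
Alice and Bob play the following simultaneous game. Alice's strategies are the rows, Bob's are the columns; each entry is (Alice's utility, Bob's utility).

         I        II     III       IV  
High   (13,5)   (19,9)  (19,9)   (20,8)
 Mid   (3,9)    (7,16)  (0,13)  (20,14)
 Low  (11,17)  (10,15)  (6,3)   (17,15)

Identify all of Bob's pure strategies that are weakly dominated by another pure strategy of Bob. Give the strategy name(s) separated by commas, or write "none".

III, IV

I is not dominated — it holds its own against II at Low (17>15); III at Low (17>3); IV at Low (17>15).
II: no other strategy beats it everywhere (I at High (9>5); III at Mid (16>13); IV at High (9>8)).
III: dominated, since II does at least as well everywhere (High: 9=9, Mid: 16>13, Low: 15>3).
IV: dominated, since II does at least as well everywhere (High: 9>8, Mid: 16>14, Low: 15=15).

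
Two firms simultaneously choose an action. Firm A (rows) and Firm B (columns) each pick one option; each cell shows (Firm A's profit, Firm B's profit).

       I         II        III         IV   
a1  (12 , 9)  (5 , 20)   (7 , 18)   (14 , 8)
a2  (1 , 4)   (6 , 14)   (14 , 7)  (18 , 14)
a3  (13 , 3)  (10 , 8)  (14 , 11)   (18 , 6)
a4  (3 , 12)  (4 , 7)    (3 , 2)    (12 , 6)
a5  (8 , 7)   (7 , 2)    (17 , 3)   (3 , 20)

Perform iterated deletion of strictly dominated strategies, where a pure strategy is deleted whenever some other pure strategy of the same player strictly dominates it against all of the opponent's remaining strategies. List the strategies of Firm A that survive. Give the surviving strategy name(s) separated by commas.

a2, a3, a5

Row a1 is eliminated: a3 beats it against every remaining column (I: 13>12, II: 10>5, III: 14>7, IV: 18>14).
Row a4 is eliminated: a3 beats it against every remaining column (I: 13>3, II: 10>4, III: 14>3, IV: 18>12).
Firm B's strategy I is strictly dominated by IV (a2: 14>4, a3: 6>3, a5: 20>7) and is removed.
Among the remaining strategies, none is strictly dominated by another pure strategy of the same player, so the elimination stops.
Surviving strategies — Firm A: {a2, a3, a5}; Firm B: {II, III, IV}.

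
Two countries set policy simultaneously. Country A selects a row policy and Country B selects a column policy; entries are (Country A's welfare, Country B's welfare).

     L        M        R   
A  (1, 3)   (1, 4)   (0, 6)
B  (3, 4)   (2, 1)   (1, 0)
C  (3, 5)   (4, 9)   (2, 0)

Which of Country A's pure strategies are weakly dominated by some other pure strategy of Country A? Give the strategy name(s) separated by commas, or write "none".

A is weakly dominated by B (L: 3>1, M: 2>1, R: 1>0).
B is weakly dominated by C (L: 3=3, M: 4>2, R: 2>1).
C is not dominated — it holds its own against A at L (3>1); B at M (4>2).

A, B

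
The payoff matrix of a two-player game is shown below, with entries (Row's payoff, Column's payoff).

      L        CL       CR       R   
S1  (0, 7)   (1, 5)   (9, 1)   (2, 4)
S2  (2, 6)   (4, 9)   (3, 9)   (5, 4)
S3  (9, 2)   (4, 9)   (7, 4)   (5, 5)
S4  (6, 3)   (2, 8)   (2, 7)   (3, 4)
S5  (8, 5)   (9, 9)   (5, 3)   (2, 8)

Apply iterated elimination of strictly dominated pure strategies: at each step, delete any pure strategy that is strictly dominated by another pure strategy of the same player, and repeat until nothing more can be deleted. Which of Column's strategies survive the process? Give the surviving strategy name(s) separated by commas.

CL

For Row, S3 strictly dominates S4 on the remaining columns (L: 9>6, CL: 4>2, CR: 7>2, R: 5>3); eliminate S4.
Column's strategy R is strictly dominated by CL (S1: 5>4, S2: 9>4, S3: 9>5, S5: 9>8) and is removed.
For Row, S5 strictly dominates S2 on the remaining columns (L: 8>2, CL: 9>4, CR: 5>3); eliminate S2.
For Column, CL strictly dominates CR on the remaining rows (S1: 5>1, S3: 9>4, S5: 9>3); eliminate CR.
For Row, S3 strictly dominates S1 on the remaining columns (L: 9>0, CL: 4>1); eliminate S1.
Column's strategy L is strictly dominated by CL (S3: 9>2, S5: 9>5) and is removed.
Row's strategy S3 is strictly dominated by S5 (CL: 9>4) and is removed.
Among the remaining strategies, none is strictly dominated by another pure strategy of the same player, so the elimination stops.
Surviving strategies — Row: {S5}; Column: {CL}.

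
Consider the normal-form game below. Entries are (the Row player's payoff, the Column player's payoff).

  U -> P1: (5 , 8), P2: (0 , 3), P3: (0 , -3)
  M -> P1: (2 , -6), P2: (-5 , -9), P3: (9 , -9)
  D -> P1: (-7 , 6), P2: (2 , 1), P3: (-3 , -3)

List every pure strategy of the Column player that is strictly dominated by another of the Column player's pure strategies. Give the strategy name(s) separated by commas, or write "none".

P1: no other strategy beats it everywhere (P2 at U (8>3); P3 at U (8>-3)).
P1 strictly dominates P2 — U: 8>3, M: -6>-9, D: 6>1.
P1 strictly dominates P3 — U: 8>-3, M: -6>-9, D: 6>-3.

P2, P3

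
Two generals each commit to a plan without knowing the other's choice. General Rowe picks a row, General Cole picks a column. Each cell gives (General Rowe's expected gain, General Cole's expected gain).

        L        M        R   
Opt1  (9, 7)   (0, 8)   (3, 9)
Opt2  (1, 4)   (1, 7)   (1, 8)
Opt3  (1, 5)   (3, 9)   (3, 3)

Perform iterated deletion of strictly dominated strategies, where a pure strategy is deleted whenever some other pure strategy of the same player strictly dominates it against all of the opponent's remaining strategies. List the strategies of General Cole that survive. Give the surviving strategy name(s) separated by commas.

M, R

For General Cole, M strictly dominates L on the remaining rows (Opt1: 8>7, Opt2: 7>4, Opt3: 9>5); eliminate L.
General Rowe's strategy Opt2 is strictly dominated by Opt3 (M: 3>1, R: 3>1) and is removed.
Among the remaining strategies, none is strictly dominated by another pure strategy of the same player, so the elimination stops.
Surviving strategies — General Rowe: {Opt1, Opt3}; General Cole: {M, R}.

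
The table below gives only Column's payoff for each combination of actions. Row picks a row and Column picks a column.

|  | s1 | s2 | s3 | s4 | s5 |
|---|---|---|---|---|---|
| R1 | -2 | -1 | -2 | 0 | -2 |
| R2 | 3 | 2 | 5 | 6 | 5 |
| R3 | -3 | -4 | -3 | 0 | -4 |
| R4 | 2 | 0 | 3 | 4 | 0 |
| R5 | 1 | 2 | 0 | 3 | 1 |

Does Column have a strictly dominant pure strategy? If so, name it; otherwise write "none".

s4

s4 vs s1: R1: 0>-2, R2: 6>3, R3: 0>-3, R4: 4>2, R5: 3>1.
s4 vs s2: R1: 0>-1, R2: 6>2, R3: 0>-4, R4: 4>0, R5: 3>2.
s4 vs s3: R1: 0>-2, R2: 6>5, R3: 0>-3, R4: 4>3, R5: 3>0.
s4 vs s5: R1: 0>-2, R2: 6>5, R3: 0>-4, R4: 4>0, R5: 3>1.
s4 strictly beats every other strategy against every opponent action, so it is strictly dominant.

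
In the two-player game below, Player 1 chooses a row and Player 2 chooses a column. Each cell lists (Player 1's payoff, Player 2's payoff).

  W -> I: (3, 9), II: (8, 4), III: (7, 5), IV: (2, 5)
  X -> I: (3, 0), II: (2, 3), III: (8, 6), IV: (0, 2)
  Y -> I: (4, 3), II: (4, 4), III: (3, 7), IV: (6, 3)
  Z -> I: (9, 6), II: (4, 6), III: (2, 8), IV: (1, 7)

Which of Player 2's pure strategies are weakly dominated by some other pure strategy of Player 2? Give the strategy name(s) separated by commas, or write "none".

I is not dominated — it holds its own against II at W (9>4); III at W (9>5); IV at W (9>5).
II: dominated, since III does at least as well everywhere (W: 5>4, X: 6>3, Y: 7>4, Z: 8>6).
III: no other strategy beats it everywhere (I at X (6>0); II at W (5>4); IV at X (6>2)).
IV is weakly dominated by III (W: 5=5, X: 6>2, Y: 7>3, Z: 8>7).

II, IV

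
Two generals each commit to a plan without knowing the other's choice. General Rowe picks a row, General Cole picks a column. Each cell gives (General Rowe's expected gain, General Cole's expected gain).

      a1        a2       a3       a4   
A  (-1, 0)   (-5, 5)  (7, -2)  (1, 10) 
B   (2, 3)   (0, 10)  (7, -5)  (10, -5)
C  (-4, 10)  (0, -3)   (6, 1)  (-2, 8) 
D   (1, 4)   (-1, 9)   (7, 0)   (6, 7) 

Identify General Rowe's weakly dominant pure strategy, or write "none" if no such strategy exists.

B

B vs A: a1: 2>-1, a2: 0>-5, a3: 7=7, a4: 10>1.
B vs C: a1: 2>-4, a2: 0=0, a3: 7>6, a4: 10>-2.
B vs D: a1: 2>1, a2: 0>-1, a3: 7=7, a4: 10>6.
B is at least as good as every other strategy against every opponent action, so it is weakly dominant.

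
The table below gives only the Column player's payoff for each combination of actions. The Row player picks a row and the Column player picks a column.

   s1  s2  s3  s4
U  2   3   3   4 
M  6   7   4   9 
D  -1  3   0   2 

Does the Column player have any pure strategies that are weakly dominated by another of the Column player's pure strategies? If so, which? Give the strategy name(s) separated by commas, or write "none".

s1: dominated, since s2 does at least as well everywhere (U: 3>2, M: 7>6, D: 3>-1).
s2: no other strategy beats it everywhere (s1 at U (3>2); s3 at M (7>4); s4 at D (3>2)).
s3: dominated, since s2 does at least as well everywhere (U: 3=3, M: 7>4, D: 3>0).
s4 is not dominated — it holds its own against s1 at U (4>2); s2 at U (4>3); s3 at U (4>3).

s1, s3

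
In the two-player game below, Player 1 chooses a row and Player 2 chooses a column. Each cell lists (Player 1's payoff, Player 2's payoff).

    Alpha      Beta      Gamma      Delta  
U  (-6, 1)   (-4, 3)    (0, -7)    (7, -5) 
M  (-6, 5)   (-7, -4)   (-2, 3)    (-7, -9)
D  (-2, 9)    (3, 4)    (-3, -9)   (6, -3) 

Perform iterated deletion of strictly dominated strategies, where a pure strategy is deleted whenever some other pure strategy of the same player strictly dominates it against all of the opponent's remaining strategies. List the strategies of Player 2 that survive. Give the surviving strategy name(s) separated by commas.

Player 2's strategy Gamma is strictly dominated by Alpha (U: 1>-7, M: 5>3, D: 9>-9) and is removed.
For Player 1, D strictly dominates M on the remaining columns (Alpha: -2>-6, Beta: 3>-7, Delta: 6>-7); eliminate M.
Column Delta is eliminated: Alpha beats it against every remaining row (U: 1>-5, D: 9>-3).
For Player 1, D strictly dominates U on the remaining columns (Alpha: -2>-6, Beta: 3>-4); eliminate U.
Player 2's strategy Beta is strictly dominated by Alpha (D: 9>4) and is removed.
Among the remaining strategies, none is strictly dominated by another pure strategy of the same player, so the elimination stops.
Surviving strategies — Player 1: {D}; Player 2: {Alpha}.

Alpha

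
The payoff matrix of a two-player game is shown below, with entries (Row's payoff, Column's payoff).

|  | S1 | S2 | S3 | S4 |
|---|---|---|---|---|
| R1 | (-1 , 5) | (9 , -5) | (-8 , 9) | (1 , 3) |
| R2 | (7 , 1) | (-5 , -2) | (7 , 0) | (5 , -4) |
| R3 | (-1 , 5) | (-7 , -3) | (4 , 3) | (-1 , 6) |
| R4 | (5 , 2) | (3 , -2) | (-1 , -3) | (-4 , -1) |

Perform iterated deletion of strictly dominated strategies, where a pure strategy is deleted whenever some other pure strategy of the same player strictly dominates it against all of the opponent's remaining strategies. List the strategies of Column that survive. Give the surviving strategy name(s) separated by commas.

S1

For Row, R2 strictly dominates R3 on the remaining columns (S1: 7>-1, S2: -5>-7, S3: 7>4, S4: 5>-1); eliminate R3.
For Column, S1 strictly dominates S2 on the remaining rows (R1: 5>-5, R2: 1>-2, R4: 2>-2); eliminate S2.
Row R1 is eliminated: R2 beats it against every remaining column (S1: 7>-1, S3: 7>-8, S4: 5>1).
Row R4 is eliminated: R2 beats it against every remaining column (S1: 7>5, S3: 7>-1, S4: 5>-4).
For Column, S1 strictly dominates S3 on the remaining rows (R2: 1>0); eliminate S3.
Column's strategy S4 is strictly dominated by S1 (R2: 1>-4) and is removed.
Among the remaining strategies, none is strictly dominated by another pure strategy of the same player, so the elimination stops.
Surviving strategies — Row: {R2}; Column: {S1}.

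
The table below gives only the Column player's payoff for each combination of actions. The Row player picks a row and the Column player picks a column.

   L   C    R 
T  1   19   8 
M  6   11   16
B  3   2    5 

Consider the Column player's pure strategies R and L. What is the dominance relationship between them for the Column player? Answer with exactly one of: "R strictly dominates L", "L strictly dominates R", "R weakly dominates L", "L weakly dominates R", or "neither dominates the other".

Compare R to L across every action of the Row player: T: 8>1, M: 16>6, B: 5>3.
R gives a strictly higher payoff against every action of the Row player, so R strictly dominates L.

R strictly dominates L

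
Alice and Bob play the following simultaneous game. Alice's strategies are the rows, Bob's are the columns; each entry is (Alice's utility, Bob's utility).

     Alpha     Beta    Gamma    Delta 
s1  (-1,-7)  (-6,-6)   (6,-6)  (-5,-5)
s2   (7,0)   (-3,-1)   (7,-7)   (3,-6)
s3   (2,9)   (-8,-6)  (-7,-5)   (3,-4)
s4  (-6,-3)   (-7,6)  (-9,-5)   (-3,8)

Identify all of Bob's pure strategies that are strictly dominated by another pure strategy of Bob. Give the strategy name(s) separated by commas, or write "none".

Gamma

Nothing dominates Alpha: Beta at s2 (0>-1); Gamma at s2 (0>-7); Delta at s2 (0>-6).
Nothing dominates Beta: Alpha at s1 (-6>-7); Gamma at s1 (-6=-6); Delta at s2 (-1>-6).
Gamma is strictly dominated by Delta (s1: -5>-6, s2: -6>-7, s3: -4>-5, s4: 8>-5).
Delta is not dominated — it holds its own against Alpha at s1 (-5>-7); Beta at s1 (-5>-6); Gamma at s1 (-5>-6).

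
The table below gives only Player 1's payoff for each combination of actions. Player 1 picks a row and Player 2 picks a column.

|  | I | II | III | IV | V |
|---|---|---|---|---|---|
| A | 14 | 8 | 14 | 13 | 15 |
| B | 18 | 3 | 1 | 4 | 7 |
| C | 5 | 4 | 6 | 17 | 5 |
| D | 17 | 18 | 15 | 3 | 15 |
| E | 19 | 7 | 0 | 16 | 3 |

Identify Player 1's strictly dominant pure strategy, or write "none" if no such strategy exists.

A fails to dominate B at I (14<18).
B fails to dominate A at II (3<8).
C fails to dominate A at I (5<14).
D fails to dominate A at IV (3<13).
E fails to dominate A at II (7<8).
No single strategy dominates all the others.

none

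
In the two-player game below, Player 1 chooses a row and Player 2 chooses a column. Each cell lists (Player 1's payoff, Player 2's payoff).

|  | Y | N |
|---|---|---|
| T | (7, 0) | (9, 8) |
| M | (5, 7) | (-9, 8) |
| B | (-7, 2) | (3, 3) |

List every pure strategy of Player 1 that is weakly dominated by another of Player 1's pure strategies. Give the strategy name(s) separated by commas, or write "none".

T: no other strategy beats it everywhere (M at Y (7>5); B at Y (7>-7)).
M: dominated, since T does at least as well everywhere (Y: 7>5, N: 9>-9).
B is weakly dominated by T (Y: 7>-7, N: 9>3).

M, B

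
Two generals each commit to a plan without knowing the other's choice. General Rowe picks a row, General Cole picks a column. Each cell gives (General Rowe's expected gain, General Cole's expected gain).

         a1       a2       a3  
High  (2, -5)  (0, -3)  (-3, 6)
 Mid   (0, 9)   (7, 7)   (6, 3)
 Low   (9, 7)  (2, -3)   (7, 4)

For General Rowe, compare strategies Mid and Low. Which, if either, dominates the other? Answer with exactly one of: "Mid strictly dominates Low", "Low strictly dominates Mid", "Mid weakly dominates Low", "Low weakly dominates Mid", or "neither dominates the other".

neither dominates the other

Mid's payoffs vs Low's, by General Cole's action — a1: 0<9, a2: 7>2, a3: 6<7.
Mid does better at a2 but worse at a1, a3; neither strategy dominates the other.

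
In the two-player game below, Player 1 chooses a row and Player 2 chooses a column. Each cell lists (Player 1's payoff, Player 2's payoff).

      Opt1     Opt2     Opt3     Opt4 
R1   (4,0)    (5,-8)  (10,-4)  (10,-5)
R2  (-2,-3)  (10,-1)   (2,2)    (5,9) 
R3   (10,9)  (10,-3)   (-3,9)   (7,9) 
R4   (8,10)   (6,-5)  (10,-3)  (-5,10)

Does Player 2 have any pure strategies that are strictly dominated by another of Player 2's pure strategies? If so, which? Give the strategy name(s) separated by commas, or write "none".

Opt1 is not dominated — it holds its own against Opt2 at R1 (0>-8); Opt3 at R1 (0>-4); Opt4 at R1 (0>-5).
Opt2 is strictly dominated by Opt3 (R1: -4>-8, R2: 2>-1, R3: 9>-3, R4: -3>-5).
Opt3: no other strategy beats it everywhere (Opt1 at R2 (2>-3); Opt2 at R1 (-4>-8); Opt4 at R1 (-4>-5)).
Opt4: no other strategy beats it everywhere (Opt1 at R2 (9>-3); Opt2 at R1 (-5>-8); Opt3 at R2 (9>2)).

Opt2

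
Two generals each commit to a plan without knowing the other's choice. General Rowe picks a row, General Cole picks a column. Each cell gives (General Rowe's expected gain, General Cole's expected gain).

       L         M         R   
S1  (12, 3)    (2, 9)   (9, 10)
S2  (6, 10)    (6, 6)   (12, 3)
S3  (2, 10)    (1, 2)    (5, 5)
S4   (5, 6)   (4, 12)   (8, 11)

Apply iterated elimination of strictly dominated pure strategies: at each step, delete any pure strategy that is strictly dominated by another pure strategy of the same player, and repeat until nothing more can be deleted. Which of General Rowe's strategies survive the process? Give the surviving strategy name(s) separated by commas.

For General Rowe, S1 strictly dominates S3 on the remaining columns (L: 12>2, M: 2>1, R: 9>5); eliminate S3.
General Rowe's strategy S4 is strictly dominated by S2 (L: 6>5, M: 6>4, R: 12>8) and is removed.
Among the remaining strategies, none is strictly dominated by another pure strategy of the same player, so the elimination stops.
Surviving strategies — General Rowe: {S1, S2}; General Cole: {L, M, R}.

S1, S2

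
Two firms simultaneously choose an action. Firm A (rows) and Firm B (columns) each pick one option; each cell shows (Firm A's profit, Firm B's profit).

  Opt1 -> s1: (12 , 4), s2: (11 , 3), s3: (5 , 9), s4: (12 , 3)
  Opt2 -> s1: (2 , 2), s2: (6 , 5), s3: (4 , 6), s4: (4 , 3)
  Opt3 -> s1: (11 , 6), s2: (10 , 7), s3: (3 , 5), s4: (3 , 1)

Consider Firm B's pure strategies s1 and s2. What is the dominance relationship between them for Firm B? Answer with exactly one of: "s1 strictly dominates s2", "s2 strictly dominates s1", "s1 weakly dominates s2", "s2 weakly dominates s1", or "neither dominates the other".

neither dominates the other

Compare s1 to s2 across every action of Firm A: Opt1: 4>3, Opt2: 2<5, Opt3: 6<7.
s1 does better at Opt1 but worse at Opt2, Opt3; neither strategy dominates the other.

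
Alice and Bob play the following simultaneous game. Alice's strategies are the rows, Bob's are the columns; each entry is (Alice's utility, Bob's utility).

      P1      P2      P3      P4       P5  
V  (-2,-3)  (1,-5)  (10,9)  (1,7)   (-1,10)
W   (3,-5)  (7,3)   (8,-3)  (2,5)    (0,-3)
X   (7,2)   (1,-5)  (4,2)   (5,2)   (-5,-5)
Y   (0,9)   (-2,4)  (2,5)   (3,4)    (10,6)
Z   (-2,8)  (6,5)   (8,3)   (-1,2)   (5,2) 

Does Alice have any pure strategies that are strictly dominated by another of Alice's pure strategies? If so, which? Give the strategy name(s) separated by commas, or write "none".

none

V: no other strategy beats it everywhere (W at P3 (10>8); X at P2 (1=1); Y at P2 (1>-2); Z at P1 (-2=-2)).
W is not dominated — it holds its own against V at P1 (3>-2); X at P2 (7>1); Y at P1 (3>0); Z at P1 (3>-2).
X is not dominated — it holds its own against V at P1 (7>-2); W at P1 (7>3); Y at P1 (7>0); Z at P1 (7>-2).
Y is not dominated — it holds its own against V at P1 (0>-2); W at P4 (3>2); X at P5 (10>-5); Z at P1 (0>-2).
Nothing dominates Z: V at P1 (-2=-2); W at P3 (8=8); X at P2 (6>1); Y at P2 (6>-2).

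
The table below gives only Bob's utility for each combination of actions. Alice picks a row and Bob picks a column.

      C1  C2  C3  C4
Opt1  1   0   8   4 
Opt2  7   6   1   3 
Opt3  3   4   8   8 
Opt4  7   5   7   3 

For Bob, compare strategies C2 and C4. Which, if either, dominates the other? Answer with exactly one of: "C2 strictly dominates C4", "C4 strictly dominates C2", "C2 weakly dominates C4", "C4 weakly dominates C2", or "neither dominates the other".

neither dominates the other

C2's payoffs vs C4's, by Alice's action — Opt1: 0<4, Opt2: 6>3, Opt3: 4<8, Opt4: 5>3.
C2 does better at Opt2, Opt4 but worse at Opt1, Opt3; neither strategy dominates the other.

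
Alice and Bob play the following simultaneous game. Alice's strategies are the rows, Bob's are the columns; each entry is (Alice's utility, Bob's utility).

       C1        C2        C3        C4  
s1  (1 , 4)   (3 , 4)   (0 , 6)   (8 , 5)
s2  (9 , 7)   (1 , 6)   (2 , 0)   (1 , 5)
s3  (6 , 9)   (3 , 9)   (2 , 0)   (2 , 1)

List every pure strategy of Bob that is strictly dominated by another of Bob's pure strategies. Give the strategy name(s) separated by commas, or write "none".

none

Nothing dominates C1: C2 at s1 (4=4); C3 at s2 (7>0); C4 at s2 (7>5).
C2: no other strategy beats it everywhere (C1 at s1 (4=4); C3 at s2 (6>0); C4 at s2 (6>5)).
C3 is not dominated — it holds its own against C1 at s1 (6>4); C2 at s1 (6>4); C4 at s1 (6>5).
C4: no other strategy beats it everywhere (C1 at s1 (5>4); C2 at s1 (5>4); C3 at s2 (5>0)).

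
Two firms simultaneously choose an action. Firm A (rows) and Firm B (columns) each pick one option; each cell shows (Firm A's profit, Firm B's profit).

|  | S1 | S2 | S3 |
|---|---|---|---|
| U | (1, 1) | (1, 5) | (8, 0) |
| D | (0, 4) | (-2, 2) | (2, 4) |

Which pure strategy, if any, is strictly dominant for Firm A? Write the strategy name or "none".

U vs D: S1: 1>0, S2: 1>-2, S3: 8>2.
U strictly beats every other strategy against every opponent action, so it is strictly dominant.

U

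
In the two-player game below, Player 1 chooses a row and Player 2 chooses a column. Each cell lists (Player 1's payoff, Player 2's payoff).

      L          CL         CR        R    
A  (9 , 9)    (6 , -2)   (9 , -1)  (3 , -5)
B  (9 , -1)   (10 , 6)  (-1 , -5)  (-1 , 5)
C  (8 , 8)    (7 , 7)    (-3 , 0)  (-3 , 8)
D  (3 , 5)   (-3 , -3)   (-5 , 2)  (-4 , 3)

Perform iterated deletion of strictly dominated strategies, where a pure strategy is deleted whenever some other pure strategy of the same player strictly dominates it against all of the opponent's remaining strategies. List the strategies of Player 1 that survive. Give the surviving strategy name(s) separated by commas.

A, B

For Player 1, B strictly dominates C on the remaining columns (L: 9>8, CL: 10>7, CR: -1>-3, R: -1>-3); eliminate C.
For Player 1, A strictly dominates D on the remaining columns (L: 9>3, CL: 6>-3, CR: 9>-5, R: 3>-4); eliminate D.
For Player 2, L strictly dominates CR on the remaining rows (A: 9>-1, B: -1>-5); eliminate CR.
Player 2's strategy R is strictly dominated by CL (A: -2>-5, B: 6>5) and is removed.
Among the remaining strategies, none is strictly dominated by another pure strategy of the same player, so the elimination stops.
Surviving strategies — Player 1: {A, B}; Player 2: {L, CL}.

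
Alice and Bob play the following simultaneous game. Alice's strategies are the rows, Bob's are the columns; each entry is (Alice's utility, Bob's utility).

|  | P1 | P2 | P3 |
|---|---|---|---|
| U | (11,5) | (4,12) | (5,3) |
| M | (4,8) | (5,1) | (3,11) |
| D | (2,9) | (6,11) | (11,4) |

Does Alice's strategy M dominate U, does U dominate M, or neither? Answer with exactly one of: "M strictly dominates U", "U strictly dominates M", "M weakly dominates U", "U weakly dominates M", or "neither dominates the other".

neither dominates the other

M's payoffs vs U's, by Bob's action — P1: 4<11, P2: 5>4, P3: 3<5.
M does better at P2 but worse at P1, P3; neither strategy dominates the other.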